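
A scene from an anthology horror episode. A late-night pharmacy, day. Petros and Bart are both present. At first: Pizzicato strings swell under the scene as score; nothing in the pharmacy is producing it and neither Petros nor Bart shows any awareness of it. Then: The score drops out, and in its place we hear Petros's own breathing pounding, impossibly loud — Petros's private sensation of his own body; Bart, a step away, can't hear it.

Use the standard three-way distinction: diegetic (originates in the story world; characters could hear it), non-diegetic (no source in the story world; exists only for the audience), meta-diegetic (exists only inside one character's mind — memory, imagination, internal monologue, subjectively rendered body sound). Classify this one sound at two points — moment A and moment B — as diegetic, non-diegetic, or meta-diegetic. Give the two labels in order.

Moment A: underscore with no in-world source, inaudible to the characters → non-diegetic.
Moment B: the body sound is Petros's subjective perception alone — Bart can't hear it → meta-diegetic.

non-diegetic, meta-diegetic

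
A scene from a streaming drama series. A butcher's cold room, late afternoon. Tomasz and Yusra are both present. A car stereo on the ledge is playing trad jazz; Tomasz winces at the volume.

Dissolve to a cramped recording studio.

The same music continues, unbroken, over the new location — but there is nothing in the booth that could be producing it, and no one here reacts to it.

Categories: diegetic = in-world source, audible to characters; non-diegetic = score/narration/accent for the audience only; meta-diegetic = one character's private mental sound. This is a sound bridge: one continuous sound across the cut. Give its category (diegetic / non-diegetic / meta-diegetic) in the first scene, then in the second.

Scene one: a car stereo is an on-screen source and Tomasz reacts to it → diegetic.
Scene two: there is no source in the booth and no one hears it — it's now underscore → non-diegetic.

diegetic, non-diegetic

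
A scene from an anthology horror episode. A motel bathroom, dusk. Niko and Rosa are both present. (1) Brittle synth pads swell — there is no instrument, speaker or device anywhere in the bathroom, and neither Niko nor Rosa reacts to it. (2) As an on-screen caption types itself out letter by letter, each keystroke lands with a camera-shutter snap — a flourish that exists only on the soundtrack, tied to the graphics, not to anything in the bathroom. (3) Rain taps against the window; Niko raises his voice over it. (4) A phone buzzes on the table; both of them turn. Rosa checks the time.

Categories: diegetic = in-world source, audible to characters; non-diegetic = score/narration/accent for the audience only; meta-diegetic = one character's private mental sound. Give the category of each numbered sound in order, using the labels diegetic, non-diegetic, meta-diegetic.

non-diegetic, non-diegetic, diegetic, diegetic

(1) is non-diegetic: nothing in the bathroom produces it and the characters don't hear it — pure soundtrack.
(2) the caption isn't part of the story world, so neither is the sound tied to it → non-diegetic.
(3) is diegetic: rain is part of the location's real environment.
(4) is diegetic: the sound comes from a phone physically present in the location.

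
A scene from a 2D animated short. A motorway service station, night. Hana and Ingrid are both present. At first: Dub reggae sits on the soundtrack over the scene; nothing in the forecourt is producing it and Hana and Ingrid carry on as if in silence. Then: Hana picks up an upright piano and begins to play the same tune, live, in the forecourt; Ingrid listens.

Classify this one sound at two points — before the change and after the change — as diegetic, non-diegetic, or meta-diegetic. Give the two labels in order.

Before the change: no in-world source exists and no character can hear it — underscore → non-diegetic.
After the change: an upright piano is now a real source in the story world and the characters hear it → diegetic.

non-diegetic, diegetic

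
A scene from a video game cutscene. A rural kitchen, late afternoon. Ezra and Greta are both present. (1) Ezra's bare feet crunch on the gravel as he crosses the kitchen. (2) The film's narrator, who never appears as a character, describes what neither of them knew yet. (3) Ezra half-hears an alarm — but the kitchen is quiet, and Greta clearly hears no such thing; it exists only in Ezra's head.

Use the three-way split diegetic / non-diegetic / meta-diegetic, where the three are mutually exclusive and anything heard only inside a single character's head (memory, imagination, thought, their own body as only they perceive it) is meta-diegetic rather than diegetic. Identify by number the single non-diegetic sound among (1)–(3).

(1) is diegetic: Ezra's footsteps are produced in the story world.
Sound (2): external voice-over — not a character, not heard by anyone in the scene, so non-diegetic.
Sound (3): Ezra alone 'hears' it — an imagined sound, not present in the space, so meta-diegetic.
Only (2) is non-diegetic.

2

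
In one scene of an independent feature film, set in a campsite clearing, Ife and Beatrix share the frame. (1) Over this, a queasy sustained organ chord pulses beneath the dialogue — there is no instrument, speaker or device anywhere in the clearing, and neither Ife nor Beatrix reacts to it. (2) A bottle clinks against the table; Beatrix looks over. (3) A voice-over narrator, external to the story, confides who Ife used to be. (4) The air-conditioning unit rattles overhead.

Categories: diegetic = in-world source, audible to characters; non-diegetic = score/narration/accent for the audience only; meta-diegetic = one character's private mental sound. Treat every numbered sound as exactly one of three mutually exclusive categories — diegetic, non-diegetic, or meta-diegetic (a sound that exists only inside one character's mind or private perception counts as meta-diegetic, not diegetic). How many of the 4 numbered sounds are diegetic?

2

(1) it has no source in the story world and no character can hear it — it's underscore → non-diegetic.
Sound (2): a bottle is a real object/event in the scene's world, so diegetic.
Sound (3): the narrator exists outside the story world, addressing only the audience, so non-diegetic.
(4) it's the actual ambient sound of the location → diegetic.
Diegetic: (2), (4) — that's 2.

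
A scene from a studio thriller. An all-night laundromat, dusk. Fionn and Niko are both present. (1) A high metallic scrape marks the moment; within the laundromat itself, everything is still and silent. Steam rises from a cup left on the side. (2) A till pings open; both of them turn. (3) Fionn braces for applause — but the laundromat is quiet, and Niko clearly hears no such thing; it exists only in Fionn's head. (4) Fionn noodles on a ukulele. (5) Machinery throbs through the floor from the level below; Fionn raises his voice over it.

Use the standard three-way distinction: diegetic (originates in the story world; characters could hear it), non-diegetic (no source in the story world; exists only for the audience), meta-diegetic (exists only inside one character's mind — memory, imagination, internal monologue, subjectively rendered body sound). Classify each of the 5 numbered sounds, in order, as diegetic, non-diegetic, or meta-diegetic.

non-diegetic, diegetic, meta-diegetic, diegetic, diegetic

Sound (1): it's a sound-design accent with no in-world source; no one in the scene can hear it, so non-diegetic.
(2) is diegetic: an in-world source (a till); characters could hear it.
Sound (3): the sound is imagined by Fionn; nothing in the story world is producing it and Niko can't hear it, so meta-diegetic.
Sound (4): a character is playing a ukulele on screen, so diegetic.
(5) is diegetic: ambient/room sound belonging to the story's physical space.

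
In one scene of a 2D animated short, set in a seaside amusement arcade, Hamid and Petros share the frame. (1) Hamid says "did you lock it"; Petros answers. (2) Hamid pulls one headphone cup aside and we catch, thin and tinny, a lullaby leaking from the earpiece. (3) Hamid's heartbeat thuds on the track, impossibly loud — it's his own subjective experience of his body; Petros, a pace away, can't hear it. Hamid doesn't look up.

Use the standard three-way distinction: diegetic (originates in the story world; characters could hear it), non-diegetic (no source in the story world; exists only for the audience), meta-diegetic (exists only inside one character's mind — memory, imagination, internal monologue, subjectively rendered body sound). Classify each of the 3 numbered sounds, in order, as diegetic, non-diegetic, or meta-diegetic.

(1) is diegetic: spoken by a character present in the story world.
Sound (2): the earpiece is a real device on Hamid's head — source music, so diegetic.
Sound (3): point-of-audition from inside Hamid's body; not a sound in the room, so meta-diegetic.

diegetic, diegetic, meta-diegetic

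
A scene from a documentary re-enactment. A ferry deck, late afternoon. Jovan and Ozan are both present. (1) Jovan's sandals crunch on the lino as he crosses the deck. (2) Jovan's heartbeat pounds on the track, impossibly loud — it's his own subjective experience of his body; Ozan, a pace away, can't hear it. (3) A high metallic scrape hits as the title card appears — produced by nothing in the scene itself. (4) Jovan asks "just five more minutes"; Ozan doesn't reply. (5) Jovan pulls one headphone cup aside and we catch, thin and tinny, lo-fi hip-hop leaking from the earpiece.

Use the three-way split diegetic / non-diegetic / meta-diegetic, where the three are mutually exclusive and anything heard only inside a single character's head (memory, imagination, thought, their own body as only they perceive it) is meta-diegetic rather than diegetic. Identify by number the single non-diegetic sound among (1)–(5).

3

Sound (1): a character's body making contact with the set — an in-world sound, so diegetic.
(2) is meta-diegetic: it's Jovan's internal bodily sensation rendered as sound; only Jovan 'hears' it.
Sound (3): nothing in the scene produces it; it's an accent added for the audience, so non-diegetic.
Sound (4): on-screen dialogue — Jovan speaks and Ozan is there to hear, so diegetic.
(5) is diegetic: the headphones are an on-screen source.
Only (3) is non-diegetic.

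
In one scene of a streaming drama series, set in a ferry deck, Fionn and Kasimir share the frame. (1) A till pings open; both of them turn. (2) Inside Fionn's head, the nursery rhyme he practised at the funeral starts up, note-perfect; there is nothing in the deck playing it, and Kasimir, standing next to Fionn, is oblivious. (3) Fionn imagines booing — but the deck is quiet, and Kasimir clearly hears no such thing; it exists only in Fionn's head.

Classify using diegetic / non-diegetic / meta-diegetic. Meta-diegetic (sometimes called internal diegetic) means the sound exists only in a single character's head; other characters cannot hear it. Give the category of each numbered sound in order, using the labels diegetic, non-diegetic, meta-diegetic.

Sound (1): an in-world source (a till); characters could hear it, so diegetic.
(2) is meta-diegetic: remembered music, private to Fionn — Kasimir is oblivious because it isn't in the room.
Sound (3): the sound is imagined by Fionn; nothing in the story world is producing it and Kasimir can't hear it, so meta-diegetic.

diegetic, meta-diegetic, meta-diegetic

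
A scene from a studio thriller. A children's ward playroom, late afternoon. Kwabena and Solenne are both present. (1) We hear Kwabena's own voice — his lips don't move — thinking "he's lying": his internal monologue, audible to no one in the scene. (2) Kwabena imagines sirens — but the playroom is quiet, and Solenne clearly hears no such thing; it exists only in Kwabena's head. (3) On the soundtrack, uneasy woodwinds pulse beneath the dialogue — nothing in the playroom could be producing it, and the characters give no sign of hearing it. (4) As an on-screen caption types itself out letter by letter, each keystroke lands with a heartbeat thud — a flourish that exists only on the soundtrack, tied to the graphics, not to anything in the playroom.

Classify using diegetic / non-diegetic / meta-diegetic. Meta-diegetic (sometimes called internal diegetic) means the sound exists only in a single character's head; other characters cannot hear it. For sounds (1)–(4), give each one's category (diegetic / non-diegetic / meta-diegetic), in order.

(1) is meta-diegetic: it's Kwabena's unspoken thought, heard only by the audience via his subjectivity.
Sound (2): Kwabena alone 'hears' it — an imagined sound, not present in the space, so meta-diegetic.
(3) nothing in the playroom produces it and the characters don't hear it — pure soundtrack → non-diegetic.
Sound (4): the caption isn't part of the story world, so neither is the sound tied to it, so non-diegetic.

meta-diegetic, meta-diegetic, non-diegetic, non-diegetic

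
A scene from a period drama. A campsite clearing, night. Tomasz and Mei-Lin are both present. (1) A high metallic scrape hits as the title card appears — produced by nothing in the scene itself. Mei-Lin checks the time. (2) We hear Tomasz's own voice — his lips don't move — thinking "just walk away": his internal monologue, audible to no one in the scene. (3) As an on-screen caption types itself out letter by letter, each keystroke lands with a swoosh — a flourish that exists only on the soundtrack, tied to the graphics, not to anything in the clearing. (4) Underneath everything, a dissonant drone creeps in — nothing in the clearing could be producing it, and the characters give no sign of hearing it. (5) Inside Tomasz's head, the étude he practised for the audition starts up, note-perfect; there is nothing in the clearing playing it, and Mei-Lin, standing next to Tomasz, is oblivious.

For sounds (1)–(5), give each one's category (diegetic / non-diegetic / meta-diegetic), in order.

(1) is non-diegetic: nothing in the scene produces it; it's an accent added for the audience.
(2) Tomasz's thought-voice: a private mental sound no other character can hear → meta-diegetic.
Sound (3): sound married to a title/caption — outside the diegesis by definition, so non-diegetic.
Sound (4): score with no on-screen or off-screen source; it exists for the audience alone, so non-diegetic.
Sound (5): it lives in Tomasz's subjectivity, not in the clearing, so meta-diegetic.

non-diegetic, meta-diegetic, non-diegetic, non-diegetic, meta-diegetic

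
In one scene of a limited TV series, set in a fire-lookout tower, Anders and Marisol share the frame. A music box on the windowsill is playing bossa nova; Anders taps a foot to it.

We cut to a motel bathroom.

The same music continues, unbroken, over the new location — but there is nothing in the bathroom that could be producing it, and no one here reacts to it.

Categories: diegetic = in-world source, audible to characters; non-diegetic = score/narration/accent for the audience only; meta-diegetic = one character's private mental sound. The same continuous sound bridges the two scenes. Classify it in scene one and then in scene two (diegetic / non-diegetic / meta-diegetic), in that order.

Scene one: a music box is an on-screen source and Anders reacts to it → diegetic.
Scene two: there is no source in the bathroom and no one hears it — it's now underscore → non-diegetic.

diegetic, non-diegetic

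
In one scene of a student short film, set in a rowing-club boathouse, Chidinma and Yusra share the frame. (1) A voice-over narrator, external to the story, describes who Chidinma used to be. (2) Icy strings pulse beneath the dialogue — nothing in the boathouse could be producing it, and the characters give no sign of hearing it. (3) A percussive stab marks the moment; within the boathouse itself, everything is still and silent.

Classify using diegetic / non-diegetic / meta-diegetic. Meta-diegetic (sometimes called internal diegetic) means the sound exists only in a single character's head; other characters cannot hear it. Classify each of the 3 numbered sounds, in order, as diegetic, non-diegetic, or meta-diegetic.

non-diegetic, non-diegetic, non-diegetic

Sound (1): the narrator exists outside the story world, addressing only the audience, so non-diegetic.
(2) nothing in the boathouse produces it and the characters don't hear it — pure soundtrack → non-diegetic.
(3) is non-diegetic: it's a sound-design accent with no in-world source; no one in the scene can hear it.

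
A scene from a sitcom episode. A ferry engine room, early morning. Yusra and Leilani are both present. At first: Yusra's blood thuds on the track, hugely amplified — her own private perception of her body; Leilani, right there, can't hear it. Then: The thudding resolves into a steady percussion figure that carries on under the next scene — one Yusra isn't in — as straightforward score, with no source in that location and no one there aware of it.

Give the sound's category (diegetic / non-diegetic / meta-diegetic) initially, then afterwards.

Initially: it's Yusra's subjective body sound, inaudible to Leilani → meta-diegetic.
Afterwards: detached from Yusra and playing as sourceless score over a scene she isn't in — for the audience only → non-diegetic.

meta-diegetic, non-diegetic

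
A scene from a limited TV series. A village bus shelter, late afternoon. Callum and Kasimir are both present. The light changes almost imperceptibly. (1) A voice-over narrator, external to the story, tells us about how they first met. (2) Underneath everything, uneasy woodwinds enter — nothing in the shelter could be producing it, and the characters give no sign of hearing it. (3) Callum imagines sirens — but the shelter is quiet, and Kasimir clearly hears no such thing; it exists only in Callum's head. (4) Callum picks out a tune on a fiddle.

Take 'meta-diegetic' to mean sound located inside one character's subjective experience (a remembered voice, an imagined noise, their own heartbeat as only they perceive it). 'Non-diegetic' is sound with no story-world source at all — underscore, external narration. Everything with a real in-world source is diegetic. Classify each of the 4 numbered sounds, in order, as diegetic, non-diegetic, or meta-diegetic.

(1) the narrator exists outside the story world, addressing only the audience → non-diegetic.
(2) nothing in the shelter produces it and the characters don't hear it — pure soundtrack → non-diegetic.
Sound (3): the sound is imagined by Callum; nothing in the story world is producing it and Kasimir can't hear it, so meta-diegetic.
(4) a character is playing a fiddle on screen → diegetic.

non-diegetic, non-diegetic, meta-diegetic, diegetic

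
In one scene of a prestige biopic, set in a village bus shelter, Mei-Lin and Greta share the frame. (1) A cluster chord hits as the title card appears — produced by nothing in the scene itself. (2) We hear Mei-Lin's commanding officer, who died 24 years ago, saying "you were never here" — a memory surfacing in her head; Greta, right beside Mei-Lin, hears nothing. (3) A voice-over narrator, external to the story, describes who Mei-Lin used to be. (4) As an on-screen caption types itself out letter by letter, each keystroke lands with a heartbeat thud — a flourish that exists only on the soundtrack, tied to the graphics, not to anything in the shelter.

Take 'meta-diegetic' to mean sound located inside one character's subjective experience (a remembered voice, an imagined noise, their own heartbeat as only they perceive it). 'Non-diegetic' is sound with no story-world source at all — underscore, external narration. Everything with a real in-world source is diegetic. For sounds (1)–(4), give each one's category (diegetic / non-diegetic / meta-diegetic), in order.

non-diegetic, meta-diegetic, non-diegetic, non-diegetic

(1) an editorial stinger — it belongs to the cut, not the story world → non-diegetic.
(2) is meta-diegetic: it's Mei-Lin's recollection rendered as sound; the other character can't hear it.
(3) the narrator exists outside the story world, addressing only the audience → non-diegetic.
(4) sound married to a title/caption — outside the diegesis by definition → non-diegetic.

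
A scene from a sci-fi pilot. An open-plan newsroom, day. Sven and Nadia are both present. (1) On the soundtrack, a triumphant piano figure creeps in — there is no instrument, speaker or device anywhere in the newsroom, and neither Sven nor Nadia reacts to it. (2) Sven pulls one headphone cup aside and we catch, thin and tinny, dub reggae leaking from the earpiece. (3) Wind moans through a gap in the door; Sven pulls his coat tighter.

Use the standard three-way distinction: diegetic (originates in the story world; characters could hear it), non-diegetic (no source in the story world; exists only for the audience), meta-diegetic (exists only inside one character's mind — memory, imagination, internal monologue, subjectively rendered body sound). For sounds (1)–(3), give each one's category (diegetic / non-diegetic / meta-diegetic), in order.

(1) nothing in the newsroom produces it and the characters don't hear it — pure soundtrack → non-diegetic.
(2) is diegetic: it's leaking from a physical pair of headphones in the scene.
(3) ambient/room sound belonging to the story's physical space → diegetic.

non-diegetic, diegetic, diegetic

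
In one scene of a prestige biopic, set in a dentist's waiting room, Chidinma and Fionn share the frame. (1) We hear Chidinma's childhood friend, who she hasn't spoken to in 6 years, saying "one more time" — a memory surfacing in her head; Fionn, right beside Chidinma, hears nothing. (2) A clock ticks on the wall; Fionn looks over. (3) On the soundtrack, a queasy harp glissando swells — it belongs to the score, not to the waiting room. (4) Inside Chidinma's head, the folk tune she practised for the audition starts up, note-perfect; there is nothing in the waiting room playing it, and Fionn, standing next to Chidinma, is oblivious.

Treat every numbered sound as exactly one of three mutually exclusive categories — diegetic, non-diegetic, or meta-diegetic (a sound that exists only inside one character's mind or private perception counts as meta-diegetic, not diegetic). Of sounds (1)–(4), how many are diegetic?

1

(1) a remembered line, private to Chidinma — not present in the room, not audible to Fionn → meta-diegetic.
(2) is diegetic: an in-world source (a clock); characters could hear it.
(3) it has no source in the story world and no character can hear it — it's underscore → non-diegetic.
(4) remembered music, private to Chidinma — Fionn is oblivious because it isn't in the room → meta-diegetic.
Diegetic: (2) — that's 1.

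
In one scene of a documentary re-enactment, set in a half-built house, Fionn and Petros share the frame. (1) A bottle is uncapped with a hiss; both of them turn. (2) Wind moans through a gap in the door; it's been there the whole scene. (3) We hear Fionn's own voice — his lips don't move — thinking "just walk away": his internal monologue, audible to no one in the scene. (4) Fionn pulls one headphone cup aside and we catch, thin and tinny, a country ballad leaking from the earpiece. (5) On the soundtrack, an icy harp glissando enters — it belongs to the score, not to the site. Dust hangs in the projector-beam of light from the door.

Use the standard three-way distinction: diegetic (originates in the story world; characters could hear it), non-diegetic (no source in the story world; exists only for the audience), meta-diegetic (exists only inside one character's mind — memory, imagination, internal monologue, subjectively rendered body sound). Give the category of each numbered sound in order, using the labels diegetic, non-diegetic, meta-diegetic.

diegetic, diegetic, meta-diegetic, diegetic, non-diegetic

Sound (1): an in-world source (a bottle); characters could hear it, so diegetic.
(2) is diegetic: it's the actual ambient sound of the location.
(3) is meta-diegetic: Fionn's thought-voice: a private mental sound no other character can hear.
(4) it's leaking from a physical pair of headphones in the scene → diegetic.
Sound (5): score with no on-screen or off-screen source; it exists for the audience alone, so non-diegetic.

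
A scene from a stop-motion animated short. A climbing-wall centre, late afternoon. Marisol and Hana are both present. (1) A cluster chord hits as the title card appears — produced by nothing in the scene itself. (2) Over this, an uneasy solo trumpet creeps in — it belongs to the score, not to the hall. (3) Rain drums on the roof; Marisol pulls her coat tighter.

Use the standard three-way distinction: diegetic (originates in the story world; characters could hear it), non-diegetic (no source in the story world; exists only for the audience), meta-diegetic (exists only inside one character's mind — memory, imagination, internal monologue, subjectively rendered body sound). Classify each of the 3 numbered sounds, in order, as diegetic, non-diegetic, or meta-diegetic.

non-diegetic, non-diegetic, diegetic

Sound (1): it's a sound-design accent with no in-world source; no one in the scene can hear it, so non-diegetic.
(2) it has no source in the story world and no character can hear it — it's underscore → non-diegetic.
(3) ambient/room sound belonging to the story's physical space → diegetic.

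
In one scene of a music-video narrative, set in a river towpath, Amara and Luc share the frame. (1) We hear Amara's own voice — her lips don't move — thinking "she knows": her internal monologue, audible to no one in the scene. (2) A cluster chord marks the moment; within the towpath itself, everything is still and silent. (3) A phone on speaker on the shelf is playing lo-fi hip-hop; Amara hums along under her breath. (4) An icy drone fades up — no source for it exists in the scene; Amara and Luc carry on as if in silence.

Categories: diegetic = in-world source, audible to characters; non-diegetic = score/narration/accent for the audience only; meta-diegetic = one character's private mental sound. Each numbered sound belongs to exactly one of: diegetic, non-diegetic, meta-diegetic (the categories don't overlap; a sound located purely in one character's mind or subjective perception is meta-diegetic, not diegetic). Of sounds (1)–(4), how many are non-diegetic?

Sound (1): it's Amara's unspoken thought, heard only by the audience via her subjectivity, so meta-diegetic.
(2) it's a sound-design accent with no in-world source; no one in the scene can hear it → non-diegetic.
(3) the music comes from an on-screen device that Amara responds to → diegetic.
Sound (4): nothing in the towpath produces it and the characters don't hear it — pure soundtrack, so non-diegetic.
Non-diegetic: (2), (4) — that's 2.

2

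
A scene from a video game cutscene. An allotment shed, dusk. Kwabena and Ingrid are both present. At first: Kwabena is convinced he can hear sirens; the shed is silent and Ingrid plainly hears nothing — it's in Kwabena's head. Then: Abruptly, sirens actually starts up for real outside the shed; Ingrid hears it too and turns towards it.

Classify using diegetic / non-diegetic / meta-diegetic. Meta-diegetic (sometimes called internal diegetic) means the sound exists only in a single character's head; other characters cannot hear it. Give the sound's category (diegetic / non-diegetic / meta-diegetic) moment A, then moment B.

Moment A: only Kwabena 'hears' it — imagined, in his mind → meta-diegetic.
Moment B: now there's a real external source and Ingrid hears it too — in the story world → diegetic.

meta-diegetic, diegetic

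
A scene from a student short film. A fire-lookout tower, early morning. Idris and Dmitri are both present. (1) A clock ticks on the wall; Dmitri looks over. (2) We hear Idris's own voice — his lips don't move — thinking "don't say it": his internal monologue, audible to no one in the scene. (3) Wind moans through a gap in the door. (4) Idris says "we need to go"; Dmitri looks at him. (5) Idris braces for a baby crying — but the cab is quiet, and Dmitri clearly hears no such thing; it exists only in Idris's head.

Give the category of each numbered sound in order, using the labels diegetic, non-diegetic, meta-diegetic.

diegetic, meta-diegetic, diegetic, diegetic, meta-diegetic

Sound (1): a clock is a real object/event in the scene's world, so diegetic.
(2) Idris's thought-voice: a private mental sound no other character can hear → meta-diegetic.
(3) is diegetic: it's the actual ambient sound of the location.
(4) is diegetic: Idris is a character speaking aloud in the scene.
Sound (5): Idris alone 'hears' it — an imagined sound, not present in the space, so meta-diegetic.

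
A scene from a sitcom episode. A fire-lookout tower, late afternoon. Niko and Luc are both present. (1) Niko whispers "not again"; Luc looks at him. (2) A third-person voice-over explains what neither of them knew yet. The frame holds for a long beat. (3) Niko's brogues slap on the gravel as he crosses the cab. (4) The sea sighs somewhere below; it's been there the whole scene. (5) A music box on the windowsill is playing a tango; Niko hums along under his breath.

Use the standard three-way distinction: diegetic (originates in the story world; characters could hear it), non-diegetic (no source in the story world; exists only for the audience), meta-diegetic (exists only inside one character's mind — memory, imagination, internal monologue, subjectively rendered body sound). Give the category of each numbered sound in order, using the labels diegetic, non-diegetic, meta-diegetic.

(1) is diegetic: Niko is a character speaking aloud in the scene.
Sound (2): external voice-over — not a character, not heard by anyone in the scene, so non-diegetic.
(3) Niko's footsteps are produced in the story world → diegetic.
(4) is diegetic: ambient/room sound belonging to the story's physical space.
(5) source music from a music box, which exists in the story world → diegetic.

diegetic, non-diegetic, diegetic, diegetic, diegetic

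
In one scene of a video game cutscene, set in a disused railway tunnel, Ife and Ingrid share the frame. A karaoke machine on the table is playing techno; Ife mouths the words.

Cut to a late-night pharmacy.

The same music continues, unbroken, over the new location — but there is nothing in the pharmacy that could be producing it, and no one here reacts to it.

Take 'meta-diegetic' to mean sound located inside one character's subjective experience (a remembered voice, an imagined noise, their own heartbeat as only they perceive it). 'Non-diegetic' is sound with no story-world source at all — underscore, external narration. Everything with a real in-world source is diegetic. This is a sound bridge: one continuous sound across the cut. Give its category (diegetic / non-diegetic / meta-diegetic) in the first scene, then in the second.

diegetic, non-diegetic

Scene one: a karaoke machine is an on-screen source and Ife reacts to it → diegetic.
Scene two: there is no source in the pharmacy and no one hears it — it's now underscore → non-diegetic.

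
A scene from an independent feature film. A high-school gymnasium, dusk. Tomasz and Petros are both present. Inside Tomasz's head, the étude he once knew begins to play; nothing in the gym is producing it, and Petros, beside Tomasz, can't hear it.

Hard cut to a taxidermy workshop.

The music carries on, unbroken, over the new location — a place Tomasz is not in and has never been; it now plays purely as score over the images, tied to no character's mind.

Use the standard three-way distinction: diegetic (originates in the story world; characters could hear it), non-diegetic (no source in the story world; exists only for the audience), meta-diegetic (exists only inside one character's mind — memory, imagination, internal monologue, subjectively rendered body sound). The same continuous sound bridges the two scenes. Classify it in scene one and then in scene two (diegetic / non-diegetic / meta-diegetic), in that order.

Scene one: the music exists only inside Tomasz's mind; Petros can't hear it → meta-diegetic.
Scene two: it's detached from Tomasz entirely and plays over unrelated images with no in-world source — conventional underscore → non-diegetic.

meta-diegetic, non-diegetic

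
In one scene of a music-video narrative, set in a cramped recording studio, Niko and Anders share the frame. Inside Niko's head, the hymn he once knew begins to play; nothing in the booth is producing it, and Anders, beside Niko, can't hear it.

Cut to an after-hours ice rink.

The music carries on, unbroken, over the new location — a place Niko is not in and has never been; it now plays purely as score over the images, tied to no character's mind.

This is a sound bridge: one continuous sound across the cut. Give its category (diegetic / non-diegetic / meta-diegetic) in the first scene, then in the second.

Scene one: the music exists only inside Niko's mind; Anders can't hear it → meta-diegetic.
Scene two: it's detached from Niko entirely and plays over unrelated images with no in-world source — conventional underscore → non-diegetic.

meta-diegetic, non-diegetic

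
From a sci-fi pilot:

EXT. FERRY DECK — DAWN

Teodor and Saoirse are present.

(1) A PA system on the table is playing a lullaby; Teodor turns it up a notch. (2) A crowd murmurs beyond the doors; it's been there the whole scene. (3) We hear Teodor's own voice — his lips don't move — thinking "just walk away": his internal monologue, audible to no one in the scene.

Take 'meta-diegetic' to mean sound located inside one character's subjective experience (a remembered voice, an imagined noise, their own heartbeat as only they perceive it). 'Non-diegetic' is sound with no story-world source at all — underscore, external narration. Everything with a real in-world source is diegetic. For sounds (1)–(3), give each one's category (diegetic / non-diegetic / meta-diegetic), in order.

diegetic, diegetic, meta-diegetic

Sound (1): a PA system is a physical source in the scene and Teodor reacts to it, so diegetic.
(2) is diegetic: it's the actual ambient sound of the location.
Sound (3): internal monologue — inside Teodor's mind, not spoken into the scene, so meta-diegetic.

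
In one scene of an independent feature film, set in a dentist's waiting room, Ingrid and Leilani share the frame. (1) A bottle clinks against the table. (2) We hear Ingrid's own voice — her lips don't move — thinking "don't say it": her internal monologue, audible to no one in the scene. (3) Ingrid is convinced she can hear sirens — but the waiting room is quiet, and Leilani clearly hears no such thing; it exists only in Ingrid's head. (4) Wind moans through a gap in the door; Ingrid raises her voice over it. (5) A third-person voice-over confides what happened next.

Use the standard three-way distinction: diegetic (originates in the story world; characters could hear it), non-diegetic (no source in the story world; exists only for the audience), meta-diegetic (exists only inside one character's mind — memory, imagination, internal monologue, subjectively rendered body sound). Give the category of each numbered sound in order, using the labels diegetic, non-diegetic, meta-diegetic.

diegetic, meta-diegetic, meta-diegetic, diegetic, non-diegetic

(1) the sound comes from a bottle physically present in the location → diegetic.
(2) is meta-diegetic: Ingrid's thought-voice: a private mental sound no other character can hear.
Sound (3): the sound is imagined by Ingrid; nothing in the story world is producing it and Leilani can't hear it, so meta-diegetic.
Sound (4): ambient/room sound belonging to the story's physical space, so diegetic.
(5) is non-diegetic: the narrator exists outside the story world, addressing only the audience.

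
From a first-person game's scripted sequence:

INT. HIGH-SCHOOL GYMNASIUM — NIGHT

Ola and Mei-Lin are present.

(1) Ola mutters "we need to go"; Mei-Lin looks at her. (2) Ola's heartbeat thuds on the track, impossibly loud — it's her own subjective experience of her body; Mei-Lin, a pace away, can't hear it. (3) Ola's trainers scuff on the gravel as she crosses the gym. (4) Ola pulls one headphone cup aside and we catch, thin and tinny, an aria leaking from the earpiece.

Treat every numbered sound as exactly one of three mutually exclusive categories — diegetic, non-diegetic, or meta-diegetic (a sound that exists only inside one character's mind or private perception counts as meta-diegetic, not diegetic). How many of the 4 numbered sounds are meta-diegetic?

(1) on-screen dialogue — Ola speaks and Mei-Lin is there to hear → diegetic.
Sound (2): a subjective body sound — Ola's private perception, inaudible to Mei-Lin, so meta-diegetic.
(3) is diegetic: it's the physical sound of Ola moving in the space.
(4) is diegetic: the headphones are an on-screen source.
Meta-diegetic: (2) — that's 1.

1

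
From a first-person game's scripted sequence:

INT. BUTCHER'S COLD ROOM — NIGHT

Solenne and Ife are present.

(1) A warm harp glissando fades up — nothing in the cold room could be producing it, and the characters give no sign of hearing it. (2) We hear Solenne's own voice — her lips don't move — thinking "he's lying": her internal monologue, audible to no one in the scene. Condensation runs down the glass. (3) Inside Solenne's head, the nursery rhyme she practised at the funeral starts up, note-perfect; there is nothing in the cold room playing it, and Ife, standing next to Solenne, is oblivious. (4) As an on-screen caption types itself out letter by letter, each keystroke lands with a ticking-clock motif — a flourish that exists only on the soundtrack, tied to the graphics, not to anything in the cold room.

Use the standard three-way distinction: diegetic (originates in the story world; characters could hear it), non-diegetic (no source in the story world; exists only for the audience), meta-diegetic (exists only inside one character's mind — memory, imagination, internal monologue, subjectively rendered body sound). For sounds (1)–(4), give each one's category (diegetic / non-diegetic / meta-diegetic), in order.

(1) nothing in the cold room produces it and the characters don't hear it — pure soundtrack → non-diegetic.
(2) is meta-diegetic: Solenne's thought-voice: a private mental sound no other character can hear.
(3) remembered music, private to Solenne — Ife is oblivious because it isn't in the room → meta-diegetic.
(4) it accompanies on-screen graphics, not anything inside the story world → non-diegetic.

non-diegetic, meta-diegetic, meta-diegetic, non-diegetic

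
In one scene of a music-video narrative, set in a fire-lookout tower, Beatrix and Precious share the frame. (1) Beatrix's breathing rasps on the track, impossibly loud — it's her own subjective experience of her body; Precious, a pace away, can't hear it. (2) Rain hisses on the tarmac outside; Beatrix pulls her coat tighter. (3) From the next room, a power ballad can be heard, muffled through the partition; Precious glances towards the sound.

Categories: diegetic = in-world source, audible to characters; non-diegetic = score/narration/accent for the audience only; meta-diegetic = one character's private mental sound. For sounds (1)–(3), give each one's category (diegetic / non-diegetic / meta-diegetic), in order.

(1) is meta-diegetic: a subjective body sound — Beatrix's private perception, inaudible to Precious.
(2) is diegetic: ambient/room sound belonging to the story's physical space.
(3) is diegetic: off-screen diegetic: the source is out of frame but still in the story's space.

meta-diegetic, diegetic, diegetic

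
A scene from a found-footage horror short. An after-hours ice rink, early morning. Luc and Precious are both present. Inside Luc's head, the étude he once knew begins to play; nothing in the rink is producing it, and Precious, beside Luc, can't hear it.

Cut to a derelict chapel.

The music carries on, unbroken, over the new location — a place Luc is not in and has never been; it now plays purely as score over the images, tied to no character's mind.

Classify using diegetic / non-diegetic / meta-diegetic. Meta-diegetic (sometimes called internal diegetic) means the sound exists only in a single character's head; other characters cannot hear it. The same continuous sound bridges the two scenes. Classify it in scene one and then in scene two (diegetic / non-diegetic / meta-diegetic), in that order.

meta-diegetic, non-diegetic

Scene one: the music exists only inside Luc's mind; Precious can't hear it → meta-diegetic.
Scene two: it's detached from Luc entirely and plays over unrelated images with no in-world source — conventional underscore → non-diegetic.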